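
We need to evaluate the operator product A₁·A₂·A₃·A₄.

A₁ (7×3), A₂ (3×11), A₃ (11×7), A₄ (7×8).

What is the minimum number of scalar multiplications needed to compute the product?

Adjacent pairs: A₁A₂ = 7·3·11 = 231; A₂A₃ = 3·11·7 = 231; A₃A₄ = 11·7·8 = 616.
Length 3: A₁..A₃: k=1: 0+231+7·3·7=378; k=2: 231+0+7·11·7=770 → min 378 | A₂..A₄: k=2: 0+616+3·11·8=880; k=3: 231+0+3·7·8=399 → min 399.
Length 4: A₁..A₄: k=1: 0+399+7·3·8=567; k=2: 231+616+7·11·8=1463; k=3: 378+0+7·7·8=770 → min 567.
Optimal order: (A₁·((A₂·A₃)·A₄)) with cost 567.

567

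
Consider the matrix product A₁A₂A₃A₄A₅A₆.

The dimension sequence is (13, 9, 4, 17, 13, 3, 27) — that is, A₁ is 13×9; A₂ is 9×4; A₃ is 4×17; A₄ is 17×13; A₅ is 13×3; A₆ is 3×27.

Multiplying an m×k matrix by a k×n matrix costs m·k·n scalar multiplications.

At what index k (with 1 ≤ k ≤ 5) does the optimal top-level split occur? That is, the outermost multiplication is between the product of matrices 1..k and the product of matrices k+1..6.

Adjacent pairs: A₁A₂ = 13·9·4 = 468; A₂A₃ = 9·4·17 = 612; A₃A₄ = 4·17·13 = 884; A₄A₅ = 17·13·3 = 663; A₅A₆ = 13·3·27 = 1053.
Length 3: A₁..A₃: k=1: 0+612+13·9·17=2601; k=2: 468+0+13·4·17=1352 → min 1352 | A₂..A₄: k=2: 0+884+9·4·13=1352; k=3: 612+0+9·17·13=2601 → min 1352 | A₃..A₅: k=3: 0+663+4·17·3=867; k=4: 884+0+4·13·3=1040 → min 867 | A₄..A₆: k=4: 0+1053+17·13·27=7020; k=5: 663+0+17·3·27=2040 → min 2040.
Length 4: A₁..A₄: k=1: 0+1352+13·9·13=2873; k=2: 468+884+13·4·13=2028; k=3: 1352+0+13·17·13=4225 → min 2028 | A₂..A₅: k=2: 0+867+9·4·3=975; k=3: 612+663+9·17·3=1734; k=4: 1352+0+9·13·3=1703 → min 975 | A₃..A₆: k=3: 0+2040+4·17·27=3876; k=4: 884+1053+4·13·27=3341; k=5: 867+0+4·3·27=1191 → min 1191.
Length 5: A₁..A₅: k=1: 0+975+13·9·3=1326; k=2: 468+867+13·4·3=1491; k=3: 1352+663+13·17·3=2678; k=4: 2028+0+13·13·3=2535 → min 1326 | A₂..A₆: k=2: 0+1191+9·4·27=2163; k=3: 612+2040+9·17·27=6783; k=4: 1352+1053+9·13·27=5564; k=5: 975+0+9·3·27=1704 → min 1704.
Top-level splits: k=1: (A₁..A₁)·(A₂..A₆) → 0+1704+13·9·27 = 4863; k=2: (A₁..A₂)·(A₃..A₆) → 468+1191+13·4·27 = 3063; k=3: (A₁..A₃)·(A₄..A₆) → 1352+2040+13·17·27 = 9359; k=4: (A₁..A₄)·(A₅..A₆) → 2028+1053+13·13·27 = 7644; k=5: (A₁..A₅)·(A₆..A₆) → 1326+0+13·3·27 = 2379.
Best split is after A₅, i.e. k = 5.

5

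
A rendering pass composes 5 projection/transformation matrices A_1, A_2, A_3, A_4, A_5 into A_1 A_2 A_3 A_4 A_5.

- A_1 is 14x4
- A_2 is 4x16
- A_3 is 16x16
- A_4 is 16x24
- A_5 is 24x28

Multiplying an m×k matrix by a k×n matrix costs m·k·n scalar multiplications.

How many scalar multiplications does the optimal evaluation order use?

6816

Adjacent pairs: A_1A_2 = 14·4·16 = 896; A_2A_3 = 4·16·16 = 1024; A_3A_4 = 16·16·24 = 6144; A_4A_5 = 16·24·28 = 10752.
Length 3: A_1..A_3: k=1: 0+1024+14·4·16=1920; k=2: 896+0+14·16·16=4480 → min 1920 | A_2..A_4: k=2: 0+6144+4·16·24=7680; k=3: 1024+0+4·16·24=2560 → min 2560 | A_3..A_5: k=3: 0+10752+16·16·28=17920; k=4: 6144+0+16·24·28=16896 → min 16896.
Length 4: A_1..A_4: k=1: 0+2560+14·4·24=3904; k=2: 896+6144+14·16·24=12416; k=3: 1920+0+14·16·24=7296 → min 3904 | A_2..A_5: k=2: 0+16896+4·16·28=18688; k=3: 1024+10752+4·16·28=13568; k=4: 2560+0+4·24·28=5248 → min 5248.
Length 5: A_1..A_5: k=1: 0+5248+14·4·28=6816; k=2: 896+16896+14·16·28=24064; k=3: 1920+10752+14·16·28=18944; k=4: 3904+0+14·24·28=13312 → min 6816.
Optimal order: (A_1 (((A_2 A_3) A_4) A_5)) with cost 6816.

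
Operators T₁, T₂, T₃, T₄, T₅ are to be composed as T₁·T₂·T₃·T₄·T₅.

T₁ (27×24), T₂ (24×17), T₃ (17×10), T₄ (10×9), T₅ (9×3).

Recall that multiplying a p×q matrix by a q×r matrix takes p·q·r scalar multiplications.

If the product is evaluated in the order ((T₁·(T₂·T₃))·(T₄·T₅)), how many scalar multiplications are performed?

(T₂·T₃): 24×17 by 17×10 → 24×10, cost 24·17·10 = 4080
(T₁·(T₂·T₃)): 27×24 by 24×10 → 27×10, cost 27·24·10 = 6480; cumulative 10560
(T₄·T₅): 10×9 by 9×3 → 10×3, cost 10·9·3 = 270
((T₁·(T₂·T₃))·(T₄·T₅)): 27×10 by 10×3 → 27×3, cost 27·10·3 = 810; cumulative 11640
Total: 11640 scalar multiplications.

11640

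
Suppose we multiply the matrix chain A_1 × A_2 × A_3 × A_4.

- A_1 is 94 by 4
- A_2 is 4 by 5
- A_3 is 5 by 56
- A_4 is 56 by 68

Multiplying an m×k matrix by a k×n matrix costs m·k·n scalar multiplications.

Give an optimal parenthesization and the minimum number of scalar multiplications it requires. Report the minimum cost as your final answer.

Adjacent pairs: A_1A_2 = 94·4·5 = 1880; A_2A_3 = 4·5·56 = 1120; A_3A_4 = 5·56·68 = 19040.
Length 3: A_1..A_3: k=1: 0+1120+94·4·56=22176; k=2: 1880+0+94·5·56=28200 → min 22176 | A_2..A_4: k=2: 0+19040+4·5·68=20400; k=3: 1120+0+4·56·68=16352 → min 16352.
Length 4: A_1..A_4: k=1: 0+16352+94·4·68=41920; k=2: 1880+19040+94·5·68=52880; k=3: 22176+0+94·56·68=380128 → min 41920.
Optimal parenthesization: (A_1 × ((A_2 × A_3) × A_4)) with cost 41920.

41920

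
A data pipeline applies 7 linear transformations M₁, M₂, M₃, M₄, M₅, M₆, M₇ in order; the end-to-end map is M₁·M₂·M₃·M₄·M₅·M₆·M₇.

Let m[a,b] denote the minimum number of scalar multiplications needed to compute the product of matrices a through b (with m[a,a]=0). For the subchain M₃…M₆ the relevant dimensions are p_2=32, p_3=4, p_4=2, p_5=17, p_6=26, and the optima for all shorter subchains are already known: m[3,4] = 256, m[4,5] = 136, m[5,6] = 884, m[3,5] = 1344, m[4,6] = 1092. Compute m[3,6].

m[3,6] = min over k∈[3,5] of m[3,k]+m[k+1,6]+p_{2}·p_k·p_{6}.
k=3: 0 + 1092 + 32·4·26 = 4420; k=4: 256 + 884 + 32·2·26 = 2804; k=5: 1344 + 0 + 32·17·26 = 15488.
Minimum: 2804 at k=4.

2804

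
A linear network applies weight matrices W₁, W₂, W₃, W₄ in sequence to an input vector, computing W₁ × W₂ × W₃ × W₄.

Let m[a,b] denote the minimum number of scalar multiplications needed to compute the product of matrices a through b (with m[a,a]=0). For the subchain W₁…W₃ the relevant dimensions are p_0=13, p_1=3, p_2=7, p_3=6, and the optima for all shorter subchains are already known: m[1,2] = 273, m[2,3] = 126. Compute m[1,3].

360

m[1,3] = min over k∈[1,2] of m[1,k]+m[k+1,3]+p_{0}·p_k·p_{3}.
k=1: 0 + 126 + 13·3·6 = 360; k=2: 273 + 0 + 13·7·6 = 819.
Minimum: 360 at k=1.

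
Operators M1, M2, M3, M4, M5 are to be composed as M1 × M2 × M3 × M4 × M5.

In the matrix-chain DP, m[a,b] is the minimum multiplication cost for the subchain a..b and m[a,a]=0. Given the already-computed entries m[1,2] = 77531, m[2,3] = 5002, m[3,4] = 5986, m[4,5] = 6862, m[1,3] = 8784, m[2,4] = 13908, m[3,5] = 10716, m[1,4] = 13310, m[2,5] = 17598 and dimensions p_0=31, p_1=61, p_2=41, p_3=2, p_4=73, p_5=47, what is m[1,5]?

m[1,5] = min over k∈[1,4] of m[1,k]+m[k+1,5]+p_{0}·p_k·p_{5}.
k=1: 0 + 17598 + 31·61·47 = 106475; k=2: 77531 + 10716 + 31·41·47 = 147984; k=3: 8784 + 6862 + 31·2·47 = 18560; k=4: 13310 + 0 + 31·73·47 = 119671.
Minimum: 18560 at k=3.

18560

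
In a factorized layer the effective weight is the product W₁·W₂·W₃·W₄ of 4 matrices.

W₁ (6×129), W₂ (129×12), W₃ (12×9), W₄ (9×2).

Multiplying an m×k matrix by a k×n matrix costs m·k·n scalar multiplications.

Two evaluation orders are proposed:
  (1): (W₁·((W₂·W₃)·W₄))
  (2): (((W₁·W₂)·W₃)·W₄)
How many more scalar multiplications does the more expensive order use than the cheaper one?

Order (1) = (W₁·((W₂·W₃)·W₄)): (W₂·W₃): 129×12 by 12×9 → 129×9, cost 129·12·9 = 13932; ((W₂·W₃)·W₄): 129×9 by 9×2 → 129×2, cost 129·9·2 = 2322; cumulative 16254; (W₁·((W₂·W₃)·W₄)): 6×129 by 129×2 → 6×2, cost 6·129·2 = 1548; cumulative 17802. Total 17802.
Order (2) = (((W₁·W₂)·W₃)·W₄): (W₁·W₂): 6×129 by 129×12 → 6×12, cost 6·129·12 = 9288; ((W₁·W₂)·W₃): 6×12 by 12×9 → 6×9, cost 6·12·9 = 648; cumulative 9936; (((W₁·W₂)·W₃)·W₄): 6×9 by 9×2 → 6×2, cost 6·9·2 = 108; cumulative 10044. Total 10044.
Difference: |17802 − 10044| = 7758.

7758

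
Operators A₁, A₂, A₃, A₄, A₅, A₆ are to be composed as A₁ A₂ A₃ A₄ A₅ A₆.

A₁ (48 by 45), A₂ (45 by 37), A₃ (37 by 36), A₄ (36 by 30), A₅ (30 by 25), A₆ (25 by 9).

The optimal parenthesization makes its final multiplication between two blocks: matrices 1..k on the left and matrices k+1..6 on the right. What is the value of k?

1

Adjacent pairs: A₁A₂ = 48·45·37 = 79920; A₂A₃ = 45·37·36 = 59940; A₃A₄ = 37·36·30 = 39960; A₄A₅ = 36·30·25 = 27000; A₅A₆ = 30·25·9 = 6750.
Length 3: A₁..A₃: k=1: 0+59940+48·45·36=137700; k=2: 79920+0+48·37·36=143856 → min 137700 | A₂..A₄: k=2: 0+39960+45·37·30=89910; k=3: 59940+0+45·36·30=108540 → min 89910 | A₃..A₅: k=3: 0+27000+37·36·25=60300; k=4: 39960+0+37·30·25=67710 → min 60300 | A₄..A₆: k=4: 0+6750+36·30·9=16470; k=5: 27000+0+36·25·9=35100 → min 16470.
Length 4: A₁..A₄: k=1: 0+89910+48·45·30=154710; k=2: 79920+39960+48·37·30=173160; k=3: 137700+0+48·36·30=189540 → min 154710 | A₂..A₅: k=2: 0+60300+45·37·25=101925; k=3: 59940+27000+45·36·25=127440; k=4: 89910+0+45·30·25=123660 → min 101925 | A₃..A₆: k=3: 0+16470+37·36·9=28458; k=4: 39960+6750+37·30·9=56700; k=5: 60300+0+37·25·9=68625 → min 28458.
Length 5: A₁..A₅: k=1: 0+101925+48·45·25=155925; k=2: 79920+60300+48·37·25=184620; k=3: 137700+27000+48·36·25=207900; k=4: 154710+0+48·30·25=190710 → min 155925 | A₂..A₆: k=2: 0+28458+45·37·9=43443; k=3: 59940+16470+45·36·9=90990; k=4: 89910+6750+45·30·9=108810; k=5: 101925+0+45·25·9=112050 → min 43443.
Top-level splits: k=1: (A₁..A₁)·(A₂..A₆) → 0+43443+48·45·9 = 62883; k=2: (A₁..A₂)·(A₃..A₆) → 79920+28458+48·37·9 = 124362; k=3: (A₁..A₃)·(A₄..A₆) → 137700+16470+48·36·9 = 169722; k=4: (A₁..A₄)·(A₅..A₆) → 154710+6750+48·30·9 = 174420; k=5: (A₁..A₅)·(A₆..A₆) → 155925+0+48·25·9 = 166725.
Best split is after A₁, i.e. k = 1.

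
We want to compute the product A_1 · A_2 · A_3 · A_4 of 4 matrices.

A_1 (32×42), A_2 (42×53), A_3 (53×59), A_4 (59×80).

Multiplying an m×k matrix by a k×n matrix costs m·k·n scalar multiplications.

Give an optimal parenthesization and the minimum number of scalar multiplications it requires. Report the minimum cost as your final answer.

322336

Adjacent pairs: A_1A_2 = 32·42·53 = 71232; A_2A_3 = 42·53·59 = 131334; A_3A_4 = 53·59·80 = 250160.
Length 3: A_1..A_3: k=1: 0+131334+32·42·59=210630; k=2: 71232+0+32·53·59=171296 → min 171296 | A_2..A_4: k=2: 0+250160+42·53·80=428240; k=3: 131334+0+42·59·80=329574 → min 329574.
Length 4: A_1..A_4: k=1: 0+329574+32·42·80=437094; k=2: 71232+250160+32·53·80=457072; k=3: 171296+0+32·59·80=322336 → min 322336.
Optimal parenthesization: (((A_1 · A_2) · A_3) · A_4) with cost 322336.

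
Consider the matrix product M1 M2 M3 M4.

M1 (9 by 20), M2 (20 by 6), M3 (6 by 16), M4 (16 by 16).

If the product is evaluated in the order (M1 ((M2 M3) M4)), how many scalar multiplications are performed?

(M2 M3): 20×6 by 6×16 → 20×16, cost 20·6·16 = 1920
((M2 M3) M4): 20×16 by 16×16 → 20×16, cost 20·16·16 = 5120; cumulative 7040
(M1 ((M2 M3) M4)): 9×20 by 20×16 → 9×16, cost 9·20·16 = 2880; cumulative 9920
Total: 9920 scalar multiplications.

9920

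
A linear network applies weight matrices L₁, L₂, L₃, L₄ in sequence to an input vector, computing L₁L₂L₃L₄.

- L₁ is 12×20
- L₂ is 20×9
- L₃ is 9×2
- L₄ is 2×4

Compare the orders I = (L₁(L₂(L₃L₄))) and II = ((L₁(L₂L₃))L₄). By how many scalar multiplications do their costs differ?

Order I = (L₁(L₂(L₃L₄))): (L₃L₄): 9×2 by 2×4 → 9×4, cost 9·2·4 = 72; (L₂(L₃L₄)): 20×9 by 9×4 → 20×4, cost 20·9·4 = 720; cumulative 792; (L₁(L₂(L₃L₄))): 12×20 by 20×4 → 12×4, cost 12·20·4 = 960; cumulative 1752. Total 1752.
Order II = ((L₁(L₂L₃))L₄): (L₂L₃): 20×9 by 9×2 → 20×2, cost 20·9·2 = 360; (L₁(L₂L₃)): 12×20 by 20×2 → 12×2, cost 12·20·2 = 480; cumulative 840; ((L₁(L₂L₃))L₄): 12×2 by 2×4 → 12×4, cost 12·2·4 = 96; cumulative 936. Total 936.
Difference: |1752 − 936| = 816.

816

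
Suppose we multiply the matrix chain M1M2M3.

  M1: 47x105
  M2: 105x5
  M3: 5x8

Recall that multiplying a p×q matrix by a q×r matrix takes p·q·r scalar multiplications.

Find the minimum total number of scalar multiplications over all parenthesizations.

Order (M1(M2M3)): (M2M3): 105×5 by 5×8 → 105×8, cost 105·5·8 = 4200; (M1(M2M3)): 47×105 by 105×8 → 47×8, cost 47·105·8 = 39480; cumulative 43680. Total 43680.
Order ((M1M2)M3): (M1M2): 47×105 by 105×5 → 47×5, cost 47·105·5 = 24675; ((M1M2)M3): 47×5 by 5×8 → 47×8, cost 47·5·8 = 1880; cumulative 26555. Total 26555.
Minimum: 26555.

26555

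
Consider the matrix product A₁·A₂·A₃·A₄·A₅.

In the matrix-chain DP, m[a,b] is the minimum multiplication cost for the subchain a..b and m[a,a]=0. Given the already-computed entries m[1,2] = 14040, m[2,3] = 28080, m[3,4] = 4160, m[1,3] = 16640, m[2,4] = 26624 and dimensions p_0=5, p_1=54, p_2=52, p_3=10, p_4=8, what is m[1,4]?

m[1,4] = min over k∈[1,3] of m[1,k]+m[k+1,4]+p_{0}·p_k·p_{4}.
k=1: 0 + 26624 + 5·54·8 = 28784; k=2: 14040 + 4160 + 5·52·8 = 20280; k=3: 16640 + 0 + 5·10·8 = 17040.
Minimum: 17040 at k=3.

17040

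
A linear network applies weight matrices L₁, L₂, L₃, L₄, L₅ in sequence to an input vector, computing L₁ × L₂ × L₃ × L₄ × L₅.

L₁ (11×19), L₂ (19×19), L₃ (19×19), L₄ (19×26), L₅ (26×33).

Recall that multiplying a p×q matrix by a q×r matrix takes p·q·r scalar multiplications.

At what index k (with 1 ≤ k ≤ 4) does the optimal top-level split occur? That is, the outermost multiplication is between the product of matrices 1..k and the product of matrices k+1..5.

Adjacent pairs: L₁L₂ = 11·19·19 = 3971; L₂L₃ = 19·19·19 = 6859; L₃L₄ = 19·19·26 = 9386; L₄L₅ = 19·26·33 = 16302.
Length 3: L₁..L₃: k=1: 0+6859+11·19·19=10830; k=2: 3971+0+11·19·19=7942 → min 7942 | L₂..L₄: k=2: 0+9386+19·19·26=18772; k=3: 6859+0+19·19·26=16245 → min 16245 | L₃..L₅: k=3: 0+16302+19·19·33=28215; k=4: 9386+0+19·26·33=25688 → min 25688.
Length 4: L₁..L₄: k=1: 0+16245+11·19·26=21679; k=2: 3971+9386+11·19·26=18791; k=3: 7942+0+11·19·26=13376 → min 13376 | L₂..L₅: k=2: 0+25688+19·19·33=37601; k=3: 6859+16302+19·19·33=35074; k=4: 16245+0+19·26·33=32547 → min 32547.
Top-level splits: k=1: (L₁..L₁)·(L₂..L₅) → 0+32547+11·19·33 = 39444; k=2: (L₁..L₂)·(L₃..L₅) → 3971+25688+11·19·33 = 36556; k=3: (L₁..L₃)·(L₄..L₅) → 7942+16302+11·19·33 = 31141; k=4: (L₁..L₄)·(L₅..L₅) → 13376+0+11·26·33 = 22814.
Best split is after L₄, i.e. k = 4.

4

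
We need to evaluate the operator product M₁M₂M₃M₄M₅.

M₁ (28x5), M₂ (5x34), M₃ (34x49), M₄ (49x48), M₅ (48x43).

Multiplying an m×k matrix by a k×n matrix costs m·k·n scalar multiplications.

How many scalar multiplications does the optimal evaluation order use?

36430

Adjacent pairs: M₁M₂ = 28·5·34 = 4760; M₂M₃ = 5·34·49 = 8330; M₃M₄ = 34·49·48 = 79968; M₄M₅ = 49·48·43 = 101136.
Length 3: M₁..M₃: k=1: 0+8330+28·5·49=15190; k=2: 4760+0+28·34·49=51408 → min 15190 | M₂..M₄: k=2: 0+79968+5·34·48=88128; k=3: 8330+0+5·49·48=20090 → min 20090 | M₃..M₅: k=3: 0+101136+34·49·43=172774; k=4: 79968+0+34·48·43=150144 → min 150144.
Length 4: M₁..M₄: k=1: 0+20090+28·5·48=26810; k=2: 4760+79968+28·34·48=130424; k=3: 15190+0+28·49·48=81046 → min 26810 | M₂..M₅: k=2: 0+150144+5·34·43=157454; k=3: 8330+101136+5·49·43=120001; k=4: 20090+0+5·48·43=30410 → min 30410.
Length 5: M₁..M₅: k=1: 0+30410+28·5·43=36430; k=2: 4760+150144+28·34·43=195840; k=3: 15190+101136+28·49·43=175322; k=4: 26810+0+28·48·43=84602 → min 36430.
Optimal order: (M₁(((M₂M₃)M₄)M₅)) with cost 36430.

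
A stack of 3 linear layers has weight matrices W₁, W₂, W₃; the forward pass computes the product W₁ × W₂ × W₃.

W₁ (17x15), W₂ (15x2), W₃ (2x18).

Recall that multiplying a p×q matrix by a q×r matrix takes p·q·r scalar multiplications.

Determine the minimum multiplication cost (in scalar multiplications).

1122

Order (W₁ × (W₂ × W₃)): (W₂ × W₃): 15×2 by 2×18 → 15×18, cost 15·2·18 = 540; (W₁ × (W₂ × W₃)): 17×15 by 15×18 → 17×18, cost 17·15·18 = 4590; cumulative 5130. Total 5130.
Order ((W₁ × W₂) × W₃): (W₁ × W₂): 17×15 by 15×2 → 17×2, cost 17·15·2 = 510; ((W₁ × W₂) × W₃): 17×2 by 2×18 → 17×18, cost 17·2·18 = 612; cumulative 1122. Total 1122.
Minimum: 1122.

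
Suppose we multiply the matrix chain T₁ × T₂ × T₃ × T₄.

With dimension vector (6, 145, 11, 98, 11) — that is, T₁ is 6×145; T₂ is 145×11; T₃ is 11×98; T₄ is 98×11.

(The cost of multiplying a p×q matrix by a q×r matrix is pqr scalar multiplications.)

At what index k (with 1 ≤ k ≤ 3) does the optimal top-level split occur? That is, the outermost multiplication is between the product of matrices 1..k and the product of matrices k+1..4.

Adjacent pairs: T₁T₂ = 6·145·11 = 9570; T₂T₃ = 145·11·98 = 156310; T₃T₄ = 11·98·11 = 11858.
Length 3: T₁..T₃: k=1: 0+156310+6·145·98=241570; k=2: 9570+0+6·11·98=16038 → min 16038 | T₂..T₄: k=2: 0+11858+145·11·11=29403; k=3: 156310+0+145·98·11=312620 → min 29403.
Top-level splits: k=1: (T₁..T₁)·(T₂..T₄) → 0+29403+6·145·11 = 38973; k=2: (T₁..T₂)·(T₃..T₄) → 9570+11858+6·11·11 = 22154; k=3: (T₁..T₃)·(T₄..T₄) → 16038+0+6·98·11 = 22506.
Best split is after T₂, i.e. k = 2.

2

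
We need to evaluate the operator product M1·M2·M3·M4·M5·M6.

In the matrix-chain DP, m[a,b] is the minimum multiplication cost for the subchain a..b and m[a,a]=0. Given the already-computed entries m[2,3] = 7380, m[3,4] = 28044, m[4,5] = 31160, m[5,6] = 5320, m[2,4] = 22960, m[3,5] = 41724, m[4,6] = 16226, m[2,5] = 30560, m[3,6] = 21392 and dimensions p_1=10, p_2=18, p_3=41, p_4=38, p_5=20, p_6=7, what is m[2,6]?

m[2,6] = min over k∈[2,5] of m[2,k]+m[k+1,6]+p_{1}·p_k·p_{6}.
k=2: 0 + 21392 + 10·18·7 = 22652; k=3: 7380 + 16226 + 10·41·7 = 26476; k=4: 22960 + 5320 + 10·38·7 = 30940; k=5: 30560 + 0 + 10·20·7 = 31960.
Minimum: 22652 at k=2.

22652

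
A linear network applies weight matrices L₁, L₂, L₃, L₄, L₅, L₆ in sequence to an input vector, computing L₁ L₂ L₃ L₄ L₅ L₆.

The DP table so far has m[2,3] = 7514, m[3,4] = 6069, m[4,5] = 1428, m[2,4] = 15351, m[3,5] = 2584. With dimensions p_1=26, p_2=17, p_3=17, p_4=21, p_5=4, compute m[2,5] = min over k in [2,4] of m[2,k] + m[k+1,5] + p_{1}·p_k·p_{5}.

m[2,5] = min over k∈[2,4] of m[2,k]+m[k+1,5]+p_{1}·p_k·p_{5}.
k=2: 0 + 2584 + 26·17·4 = 4352; k=3: 7514 + 1428 + 26·17·4 = 10710; k=4: 15351 + 0 + 26·21·4 = 17535.
Minimum: 4352 at k=2.

4352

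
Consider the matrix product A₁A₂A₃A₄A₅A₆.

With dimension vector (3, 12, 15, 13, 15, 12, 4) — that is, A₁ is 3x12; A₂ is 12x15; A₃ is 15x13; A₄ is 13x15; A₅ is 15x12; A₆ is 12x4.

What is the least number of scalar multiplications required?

2394

Adjacent pairs: A₁A₂ = 3·12·15 = 540; A₂A₃ = 12·15·13 = 2340; A₃A₄ = 15·13·15 = 2925; A₄A₅ = 13·15·12 = 2340; A₅A₆ = 15·12·4 = 720.
Length 3: A₁..A₃: k=1: 0+2340+3·12·13=2808; k=2: 540+0+3·15·13=1125 → min 1125 | A₂..A₄: k=2: 0+2925+12·15·15=5625; k=3: 2340+0+12·13·15=4680 → min 4680 | A₃..A₅: k=3: 0+2340+15·13·12=4680; k=4: 2925+0+15·15·12=5625 → min 4680 | A₄..A₆: k=4: 0+720+13·15·4=1500; k=5: 2340+0+13·12·4=2964 → min 1500.
Length 4: A₁..A₄: k=1: 0+4680+3·12·15=5220; k=2: 540+2925+3·15·15=4140; k=3: 1125+0+3·13·15=1710 → min 1710 | A₂..A₅: k=2: 0+4680+12·15·12=6840; k=3: 2340+2340+12·13·12=6552; k=4: 4680+0+12·15·12=6840 → min 6552 | A₃..A₆: k=3: 0+1500+15·13·4=2280; k=4: 2925+720+15·15·4=4545; k=5: 4680+0+15·12·4=5400 → min 2280.
Length 5: A₁..A₅: k=1: 0+6552+3·12·12=6984; k=2: 540+4680+3·15·12=5760; k=3: 1125+2340+3·13·12=3933; k=4: 1710+0+3·15·12=2250 → min 2250 | A₂..A₆: k=2: 0+2280+12·15·4=3000; k=3: 2340+1500+12·13·4=4464; k=4: 4680+720+12·15·4=6120; k=5: 6552+0+12·12·4=7128 → min 3000.
Length 6: A₁..A₆: k=1: 0+3000+3·12·4=3144; k=2: 540+2280+3·15·4=3000; k=3: 1125+1500+3·13·4=2781; k=4: 1710+720+3·15·4=2610; k=5: 2250+0+3·12·4=2394 → min 2394.
Optimal order: (((((A₁A₂)A₃)A₄)A₅)A₆) with cost 2394.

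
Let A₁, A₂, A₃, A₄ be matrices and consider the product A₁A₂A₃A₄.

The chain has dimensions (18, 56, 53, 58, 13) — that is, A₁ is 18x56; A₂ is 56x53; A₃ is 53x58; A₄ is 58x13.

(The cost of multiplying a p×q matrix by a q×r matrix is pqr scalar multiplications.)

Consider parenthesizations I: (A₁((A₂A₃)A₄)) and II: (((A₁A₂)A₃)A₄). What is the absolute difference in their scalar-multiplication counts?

Order I = (A₁((A₂A₃)A₄)): (A₂A₃): 56×53 by 53×58 → 56×58, cost 56·53·58 = 172144; ((A₂A₃)A₄): 56×58 by 58×13 → 56×13, cost 56·58·13 = 42224; cumulative 214368; (A₁((A₂A₃)A₄)): 18×56 by 56×13 → 18×13, cost 18·56·13 = 13104; cumulative 227472. Total 227472.
Order II = (((A₁A₂)A₃)A₄): (A₁A₂): 18×56 by 56×53 → 18×53, cost 18·56·53 = 53424; ((A₁A₂)A₃): 18×53 by 53×58 → 18×58, cost 18·53·58 = 55332; cumulative 108756; (((A₁A₂)A₃)A₄): 18×58 by 58×13 → 18×13, cost 18·58·13 = 13572; cumulative 122328. Total 122328.
Difference: |227472 − 122328| = 105144.

105144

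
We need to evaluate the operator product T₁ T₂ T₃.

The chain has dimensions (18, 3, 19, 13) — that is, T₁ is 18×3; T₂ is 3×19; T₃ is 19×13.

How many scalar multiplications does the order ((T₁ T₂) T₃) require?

(T₁ T₂): 18×3 by 3×19 → 18×19, cost 18·3·19 = 1026
((T₁ T₂) T₃): 18×19 by 19×13 → 18×13, cost 18·19·13 = 4446; cumulative 5472
Total: 5472 scalar multiplications.

5472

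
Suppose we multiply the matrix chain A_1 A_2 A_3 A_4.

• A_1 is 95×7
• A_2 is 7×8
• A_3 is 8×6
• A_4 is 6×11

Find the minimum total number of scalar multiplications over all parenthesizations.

8113

Adjacent pairs: A_1A_2 = 95·7·8 = 5320; A_2A_3 = 7·8·6 = 336; A_3A_4 = 8·6·11 = 528.
Length 3: A_1..A_3: k=1: 0+336+95·7·6=4326; k=2: 5320+0+95·8·6=9880 → min 4326 | A_2..A_4: k=2: 0+528+7·8·11=1144; k=3: 336+0+7·6·11=798 → min 798.
Length 4: A_1..A_4: k=1: 0+798+95·7·11=8113; k=2: 5320+528+95·8·11=14208; k=3: 4326+0+95·6·11=10596 → min 8113.
Optimal order: (A_1 ((A_2 A_3) A_4)) with cost 8113.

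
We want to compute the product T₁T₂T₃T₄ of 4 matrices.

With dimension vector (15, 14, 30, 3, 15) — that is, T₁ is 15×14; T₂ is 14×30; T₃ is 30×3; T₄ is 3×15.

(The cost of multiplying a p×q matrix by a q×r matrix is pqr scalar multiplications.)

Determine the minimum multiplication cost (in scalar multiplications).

Adjacent pairs: T₁T₂ = 15·14·30 = 6300; T₂T₃ = 14·30·3 = 1260; T₃T₄ = 30·3·15 = 1350.
Length 3: T₁..T₃: k=1: 0+1260+15·14·3=1890; k=2: 6300+0+15·30·3=7650 → min 1890 | T₂..T₄: k=2: 0+1350+14·30·15=7650; k=3: 1260+0+14·3·15=1890 → min 1890.
Length 4: T₁..T₄: k=1: 0+1890+15·14·15=5040; k=2: 6300+1350+15·30·15=14400; k=3: 1890+0+15·3·15=2565 → min 2565.
Optimal order: ((T₁(T₂T₃))T₄) with cost 2565.

2565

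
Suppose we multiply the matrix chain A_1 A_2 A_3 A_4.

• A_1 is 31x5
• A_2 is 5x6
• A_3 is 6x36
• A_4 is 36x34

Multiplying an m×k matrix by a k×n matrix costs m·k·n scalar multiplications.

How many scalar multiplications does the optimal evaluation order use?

12470

Adjacent pairs: A_1A_2 = 31·5·6 = 930; A_2A_3 = 5·6·36 = 1080; A_3A_4 = 6·36·34 = 7344.
Length 3: A_1..A_3: k=1: 0+1080+31·5·36=6660; k=2: 930+0+31·6·36=7626 → min 6660 | A_2..A_4: k=2: 0+7344+5·6·34=8364; k=3: 1080+0+5·36·34=7200 → min 7200.
Length 4: A_1..A_4: k=1: 0+7200+31·5·34=12470; k=2: 930+7344+31·6·34=14598; k=3: 6660+0+31·36·34=44604 → min 12470.
Optimal order: (A_1 ((A_2 A_3) A_4)) with cost 12470.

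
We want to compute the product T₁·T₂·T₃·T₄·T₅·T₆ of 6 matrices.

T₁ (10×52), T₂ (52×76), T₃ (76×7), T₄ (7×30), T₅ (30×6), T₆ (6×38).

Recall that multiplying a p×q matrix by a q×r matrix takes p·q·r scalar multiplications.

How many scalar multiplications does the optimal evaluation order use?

Adjacent pairs: T₁T₂ = 10·52·76 = 39520; T₂T₃ = 52·76·7 = 27664; T₃T₄ = 76·7·30 = 15960; T₄T₅ = 7·30·6 = 1260; T₅T₆ = 30·6·38 = 6840.
Length 3: T₁..T₃: k=1: 0+27664+10·52·7=31304; k=2: 39520+0+10·76·7=44840 → min 31304 | T₂..T₄: k=2: 0+15960+52·76·30=134520; k=3: 27664+0+52·7·30=38584 → min 38584 | T₃..T₅: k=3: 0+1260+76·7·6=4452; k=4: 15960+0+76·30·6=29640 → min 4452 | T₄..T₆: k=4: 0+6840+7·30·38=14820; k=5: 1260+0+7·6·38=2856 → min 2856.
Length 4: T₁..T₄: k=1: 0+38584+10·52·30=54184; k=2: 39520+15960+10·76·30=78280; k=3: 31304+0+10·7·30=33404 → min 33404 | T₂..T₅: k=2: 0+4452+52·76·6=28164; k=3: 27664+1260+52·7·6=31108; k=4: 38584+0+52·30·6=47944 → min 28164 | T₃..T₆: k=3: 0+2856+76·7·38=23072; k=4: 15960+6840+76·30·38=109440; k=5: 4452+0+76·6·38=21780 → min 21780.
Length 5: T₁..T₅: k=1: 0+28164+10·52·6=31284; k=2: 39520+4452+10·76·6=48532; k=3: 31304+1260+10·7·6=32984; k=4: 33404+0+10·30·6=35204 → min 31284 | T₂..T₆: k=2: 0+21780+52·76·38=171956; k=3: 27664+2856+52·7·38=44352; k=4: 38584+6840+52·30·38=104704; k=5: 28164+0+52·6·38=40020 → min 40020.
Length 6: T₁..T₆: k=1: 0+40020+10·52·38=59780; k=2: 39520+21780+10·76·38=90180; k=3: 31304+2856+10·7·38=36820; k=4: 33404+6840+10·30·38=51644; k=5: 31284+0+10·6·38=33564 → min 33564.
Optimal order: ((T₁·(T₂·(T₃·(T₄·T₅))))·T₆) with cost 33564.

33564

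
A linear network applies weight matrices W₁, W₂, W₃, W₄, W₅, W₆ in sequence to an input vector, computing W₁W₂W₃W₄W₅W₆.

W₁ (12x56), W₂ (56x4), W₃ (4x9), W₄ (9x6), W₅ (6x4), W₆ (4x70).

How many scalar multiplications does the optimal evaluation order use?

Adjacent pairs: W₁W₂ = 12·56·4 = 2688; W₂W₃ = 56·4·9 = 2016; W₃W₄ = 4·9·6 = 216; W₄W₅ = 9·6·4 = 216; W₅W₆ = 6·4·70 = 1680.
Length 3: W₁..W₃: k=1: 0+2016+12·56·9=8064; k=2: 2688+0+12·4·9=3120 → min 3120 | W₂..W₄: k=2: 0+216+56·4·6=1560; k=3: 2016+0+56·9·6=5040 → min 1560 | W₃..W₅: k=3: 0+216+4·9·4=360; k=4: 216+0+4·6·4=312 → min 312 | W₄..W₆: k=4: 0+1680+9·6·70=5460; k=5: 216+0+9·4·70=2736 → min 2736.
Length 4: W₁..W₄: k=1: 0+1560+12·56·6=5592; k=2: 2688+216+12·4·6=3192; k=3: 3120+0+12·9·6=3768 → min 3192 | W₂..W₅: k=2: 0+312+56·4·4=1208; k=3: 2016+216+56·9·4=4248; k=4: 1560+0+56·6·4=2904 → min 1208 | W₃..W₆: k=3: 0+2736+4·9·70=5256; k=4: 216+1680+4·6·70=3576; k=5: 312+0+4·4·70=1432 → min 1432.
Length 5: W₁..W₅: k=1: 0+1208+12·56·4=3896; k=2: 2688+312+12·4·4=3192; k=3: 3120+216+12·9·4=3768; k=4: 3192+0+12·6·4=3480 → min 3192 | W₂..W₆: k=2: 0+1432+56·4·70=17112; k=3: 2016+2736+56·9·70=40032; k=4: 1560+1680+56·6·70=26760; k=5: 1208+0+56·4·70=16888 → min 16888.
Length 6: W₁..W₆: k=1: 0+16888+12·56·70=63928; k=2: 2688+1432+12·4·70=7480; k=3: 3120+2736+12·9·70=13416; k=4: 3192+1680+12·6·70=9912; k=5: 3192+0+12·4·70=6552 → min 6552.
Optimal order: (((W₁W₂)((W₃W₄)W₅))W₆) with cost 6552.

6552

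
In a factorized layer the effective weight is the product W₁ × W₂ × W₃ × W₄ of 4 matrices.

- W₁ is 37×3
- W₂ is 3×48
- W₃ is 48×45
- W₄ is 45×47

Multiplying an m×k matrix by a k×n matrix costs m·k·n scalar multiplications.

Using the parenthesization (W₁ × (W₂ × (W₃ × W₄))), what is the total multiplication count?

(W₃ × W₄): 48×45 by 45×47 → 48×47, cost 48·45·47 = 101520
(W₂ × (W₃ × W₄)): 3×48 by 48×47 → 3×47, cost 3·48·47 = 6768; cumulative 108288
(W₁ × (W₂ × (W₃ × W₄))): 37×3 by 3×47 → 37×47, cost 37·3·47 = 5217; cumulative 113505
Total: 113505 scalar multiplications.

113505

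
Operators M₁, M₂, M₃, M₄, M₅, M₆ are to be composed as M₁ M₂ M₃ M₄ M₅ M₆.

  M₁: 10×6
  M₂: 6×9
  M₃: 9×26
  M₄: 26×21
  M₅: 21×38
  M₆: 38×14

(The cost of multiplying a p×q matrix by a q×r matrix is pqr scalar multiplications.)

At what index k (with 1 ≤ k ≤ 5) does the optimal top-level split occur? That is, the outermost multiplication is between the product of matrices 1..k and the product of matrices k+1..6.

Adjacent pairs: M₁M₂ = 10·6·9 = 540; M₂M₃ = 6·9·26 = 1404; M₃M₄ = 9·26·21 = 4914; M₄M₅ = 26·21·38 = 20748; M₅M₆ = 21·38·14 = 11172.
Length 3: M₁..M₃: k=1: 0+1404+10·6·26=2964; k=2: 540+0+10·9·26=2880 → min 2880 | M₂..M₄: k=2: 0+4914+6·9·21=6048; k=3: 1404+0+6·26·21=4680 → min 4680 | M₃..M₅: k=3: 0+20748+9·26·38=29640; k=4: 4914+0+9·21·38=12096 → min 12096 | M₄..M₆: k=4: 0+11172+26·21·14=18816; k=5: 20748+0+26·38·14=34580 → min 18816.
Length 4: M₁..M₄: k=1: 0+4680+10·6·21=5940; k=2: 540+4914+10·9·21=7344; k=3: 2880+0+10·26·21=8340 → min 5940 | M₂..M₅: k=2: 0+12096+6·9·38=14148; k=3: 1404+20748+6·26·38=28080; k=4: 4680+0+6·21·38=9468 → min 9468 | M₃..M₆: k=3: 0+18816+9·26·14=22092; k=4: 4914+11172+9·21·14=18732; k=5: 12096+0+9·38·14=16884 → min 16884.
Length 5: M₁..M₅: k=1: 0+9468+10·6·38=11748; k=2: 540+12096+10·9·38=16056; k=3: 2880+20748+10·26·38=33508; k=4: 5940+0+10·21·38=13920 → min 11748 | M₂..M₆: k=2: 0+16884+6·9·14=17640; k=3: 1404+18816+6·26·14=22404; k=4: 4680+11172+6·21·14=17616; k=5: 9468+0+6·38·14=12660 → min 12660.
Top-level splits: k=1: (M₁..M₁)·(M₂..M₆) → 0+12660+10·6·14 = 13500; k=2: (M₁..M₂)·(M₃..M₆) → 540+16884+10·9·14 = 18684; k=3: (M₁..M₃)·(M₄..M₆) → 2880+18816+10·26·14 = 25336; k=4: (M₁..M₄)·(M₅..M₆) → 5940+11172+10·21·14 = 20052; k=5: (M₁..M₅)·(M₆..M₆) → 11748+0+10·38·14 = 17068.
Best split is after M₁, i.e. k = 1.

1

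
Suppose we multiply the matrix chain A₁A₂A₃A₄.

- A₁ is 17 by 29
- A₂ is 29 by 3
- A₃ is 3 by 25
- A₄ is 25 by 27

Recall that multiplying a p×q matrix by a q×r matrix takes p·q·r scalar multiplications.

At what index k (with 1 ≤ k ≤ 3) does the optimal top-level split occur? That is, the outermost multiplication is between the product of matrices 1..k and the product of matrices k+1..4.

2

Adjacent pairs: A₁A₂ = 17·29·3 = 1479; A₂A₃ = 29·3·25 = 2175; A₃A₄ = 3·25·27 = 2025.
Length 3: A₁..A₃: k=1: 0+2175+17·29·25=14500; k=2: 1479+0+17·3·25=2754 → min 2754 | A₂..A₄: k=2: 0+2025+29·3·27=4374; k=3: 2175+0+29·25·27=21750 → min 4374.
Top-level splits: k=1: (A₁..A₁)·(A₂..A₄) → 0+4374+17·29·27 = 17685; k=2: (A₁..A₂)·(A₃..A₄) → 1479+2025+17·3·27 = 4881; k=3: (A₁..A₃)·(A₄..A₄) → 2754+0+17·25·27 = 14229.
Best split is after A₂, i.e. k = 2.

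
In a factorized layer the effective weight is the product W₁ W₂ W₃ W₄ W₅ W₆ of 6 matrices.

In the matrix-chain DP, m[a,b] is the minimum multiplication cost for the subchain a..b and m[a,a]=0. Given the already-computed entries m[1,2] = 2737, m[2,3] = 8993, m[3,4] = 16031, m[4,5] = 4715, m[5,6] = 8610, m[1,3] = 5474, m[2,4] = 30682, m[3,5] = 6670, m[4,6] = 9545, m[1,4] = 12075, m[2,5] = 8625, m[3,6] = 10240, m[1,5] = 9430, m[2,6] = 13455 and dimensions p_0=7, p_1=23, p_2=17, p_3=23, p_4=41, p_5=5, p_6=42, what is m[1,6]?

m[1,6] = min over k∈[1,5] of m[1,k]+m[k+1,6]+p_{0}·p_k·p_{6}.
k=1: 0 + 13455 + 7·23·42 = 20217; k=2: 2737 + 10240 + 7·17·42 = 17975; k=3: 5474 + 9545 + 7·23·42 = 21781; k=4: 12075 + 8610 + 7·41·42 = 32739; k=5: 9430 + 0 + 7·5·42 = 10900.
Minimum: 10900 at k=5.

10900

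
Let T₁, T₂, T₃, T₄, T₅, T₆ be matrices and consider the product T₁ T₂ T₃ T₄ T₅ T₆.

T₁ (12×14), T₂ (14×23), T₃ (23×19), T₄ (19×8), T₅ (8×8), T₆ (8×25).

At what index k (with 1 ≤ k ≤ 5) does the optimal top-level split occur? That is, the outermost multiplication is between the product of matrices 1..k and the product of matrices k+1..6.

5

Adjacent pairs: T₁T₂ = 12·14·23 = 3864; T₂T₃ = 14·23·19 = 6118; T₃T₄ = 23·19·8 = 3496; T₄T₅ = 19·8·8 = 1216; T₅T₆ = 8·8·25 = 1600.
Length 3: T₁..T₃: k=1: 0+6118+12·14·19=9310; k=2: 3864+0+12·23·19=9108 → min 9108 | T₂..T₄: k=2: 0+3496+14·23·8=6072; k=3: 6118+0+14·19·8=8246 → min 6072 | T₃..T₅: k=3: 0+1216+23·19·8=4712; k=4: 3496+0+23·8·8=4968 → min 4712 | T₄..T₆: k=4: 0+1600+19·8·25=5400; k=5: 1216+0+19·8·25=5016 → min 5016.
Length 4: T₁..T₄: k=1: 0+6072+12·14·8=7416; k=2: 3864+3496+12·23·8=9568; k=3: 9108+0+12·19·8=10932 → min 7416 | T₂..T₅: k=2: 0+4712+14·23·8=7288; k=3: 6118+1216+14·19·8=9462; k=4: 6072+0+14·8·8=6968 → min 6968 | T₃..T₆: k=3: 0+5016+23·19·25=15941; k=4: 3496+1600+23·8·25=9696; k=5: 4712+0+23·8·25=9312 → min 9312.
Length 5: T₁..T₅: k=1: 0+6968+12·14·8=8312; k=2: 3864+4712+12·23·8=10784; k=3: 9108+1216+12·19·8=12148; k=4: 7416+0+12·8·8=8184 → min 8184 | T₂..T₆: k=2: 0+9312+14·23·25=17362; k=3: 6118+5016+14·19·25=17784; k=4: 6072+1600+14·8·25=10472; k=5: 6968+0+14·8·25=9768 → min 9768.
Top-level splits: k=1: (T₁..T₁)·(T₂..T₆) → 0+9768+12·14·25 = 13968; k=2: (T₁..T₂)·(T₃..T₆) → 3864+9312+12·23·25 = 20076; k=3: (T₁..T₃)·(T₄..T₆) → 9108+5016+12·19·25 = 19824; k=4: (T₁..T₄)·(T₅..T₆) → 7416+1600+12·8·25 = 11416; k=5: (T₁..T₅)·(T₆..T₆) → 8184+0+12·8·25 = 10584.
Best split is after T₅, i.e. k = 5.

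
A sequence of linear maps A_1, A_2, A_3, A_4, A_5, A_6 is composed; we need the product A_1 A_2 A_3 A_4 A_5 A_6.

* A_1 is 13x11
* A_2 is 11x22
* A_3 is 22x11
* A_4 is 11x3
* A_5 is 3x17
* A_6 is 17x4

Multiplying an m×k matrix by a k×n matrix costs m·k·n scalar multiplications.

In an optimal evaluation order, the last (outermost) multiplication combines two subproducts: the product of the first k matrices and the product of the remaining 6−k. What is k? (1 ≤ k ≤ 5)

Adjacent pairs: A_1A_2 = 13·11·22 = 3146; A_2A_3 = 11·22·11 = 2662; A_3A_4 = 22·11·3 = 726; A_4A_5 = 11·3·17 = 561; A_5A_6 = 3·17·4 = 204.
Length 3: A_1..A_3: k=1: 0+2662+13·11·11=4235; k=2: 3146+0+13·22·11=6292 → min 4235 | A_2..A_4: k=2: 0+726+11·22·3=1452; k=3: 2662+0+11·11·3=3025 → min 1452 | A_3..A_5: k=3: 0+561+22·11·17=4675; k=4: 726+0+22·3·17=1848 → min 1848 | A_4..A_6: k=4: 0+204+11·3·4=336; k=5: 561+0+11·17·4=1309 → min 336.
Length 4: A_1..A_4: k=1: 0+1452+13·11·3=1881; k=2: 3146+726+13·22·3=4730; k=3: 4235+0+13·11·3=4664 → min 1881 | A_2..A_5: k=2: 0+1848+11·22·17=5962; k=3: 2662+561+11·11·17=5280; k=4: 1452+0+11·3·17=2013 → min 2013 | A_3..A_6: k=3: 0+336+22·11·4=1304; k=4: 726+204+22·3·4=1194; k=5: 1848+0+22·17·4=3344 → min 1194.
Length 5: A_1..A_5: k=1: 0+2013+13·11·17=4444; k=2: 3146+1848+13·22·17=9856; k=3: 4235+561+13·11·17=7227; k=4: 1881+0+13·3·17=2544 → min 2544 | A_2..A_6: k=2: 0+1194+11·22·4=2162; k=3: 2662+336+11·11·4=3482; k=4: 1452+204+11·3·4=1788; k=5: 2013+0+11·17·4=2761 → min 1788.
Top-level splits: k=1: (A_1..A_1)·(A_2..A_6) → 0+1788+13·11·4 = 2360; k=2: (A_1..A_2)·(A_3..A_6) → 3146+1194+13·22·4 = 5484; k=3: (A_1..A_3)·(A_4..A_6) → 4235+336+13·11·4 = 5143; k=4: (A_1..A_4)·(A_5..A_6) → 1881+204+13·3·4 = 2241; k=5: (A_1..A_5)·(A_6..A_6) → 2544+0+13·17·4 = 3428.
Best split is after A_4, i.e. k = 4.

4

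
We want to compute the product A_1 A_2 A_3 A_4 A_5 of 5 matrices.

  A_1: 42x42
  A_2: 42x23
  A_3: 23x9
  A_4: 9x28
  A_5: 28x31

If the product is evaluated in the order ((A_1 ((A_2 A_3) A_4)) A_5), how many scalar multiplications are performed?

105126

(A_2 A_3): 42×23 by 23×9 → 42×9, cost 42·23·9 = 8694
((A_2 A_3) A_4): 42×9 by 9×28 → 42×28, cost 42·9·28 = 10584; cumulative 19278
(A_1 ((A_2 A_3) A_4)): 42×42 by 42×28 → 42×28, cost 42·42·28 = 49392; cumulative 68670
((A_1 ((A_2 A_3) A_4)) A_5): 42×28 by 28×31 → 42×31, cost 42·28·31 = 36456; cumulative 105126
Total: 105126 scalar multiplications.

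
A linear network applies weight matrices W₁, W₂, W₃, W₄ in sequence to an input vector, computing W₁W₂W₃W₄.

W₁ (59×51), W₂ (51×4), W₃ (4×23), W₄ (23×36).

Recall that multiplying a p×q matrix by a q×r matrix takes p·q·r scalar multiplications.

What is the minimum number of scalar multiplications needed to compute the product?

Adjacent pairs: W₁W₂ = 59·51·4 = 12036; W₂W₃ = 51·4·23 = 4692; W₃W₄ = 4·23·36 = 3312.
Length 3: W₁..W₃: k=1: 0+4692+59·51·23=73899; k=2: 12036+0+59·4·23=17464 → min 17464 | W₂..W₄: k=2: 0+3312+51·4·36=10656; k=3: 4692+0+51·23·36=46920 → min 10656.
Length 4: W₁..W₄: k=1: 0+10656+59·51·36=118980; k=2: 12036+3312+59·4·36=23844; k=3: 17464+0+59·23·36=66316 → min 23844.
Optimal order: ((W₁W₂)(W₃W₄)) with cost 23844.

23844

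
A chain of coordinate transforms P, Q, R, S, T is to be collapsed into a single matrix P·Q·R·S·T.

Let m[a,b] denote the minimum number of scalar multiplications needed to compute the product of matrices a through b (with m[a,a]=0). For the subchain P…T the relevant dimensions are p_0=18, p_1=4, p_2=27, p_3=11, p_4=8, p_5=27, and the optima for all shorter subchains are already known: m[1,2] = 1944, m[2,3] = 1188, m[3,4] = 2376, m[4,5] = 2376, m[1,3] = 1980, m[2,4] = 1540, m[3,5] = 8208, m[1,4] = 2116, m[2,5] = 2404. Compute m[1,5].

4348

m[1,5] = min over k∈[1,4] of m[1,k]+m[k+1,5]+p_{0}·p_k·p_{5}.
k=1: 0 + 2404 + 18·4·27 = 4348; k=2: 1944 + 8208 + 18·27·27 = 23274; k=3: 1980 + 2376 + 18·11·27 = 9702; k=4: 2116 + 0 + 18·8·27 = 6004.
Minimum: 4348 at k=1.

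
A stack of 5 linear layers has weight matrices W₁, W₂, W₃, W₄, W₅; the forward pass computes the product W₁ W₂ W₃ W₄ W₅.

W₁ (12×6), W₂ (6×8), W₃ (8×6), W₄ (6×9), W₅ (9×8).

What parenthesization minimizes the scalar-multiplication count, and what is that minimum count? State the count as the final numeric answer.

Adjacent pairs: W₁W₂ = 12·6·8 = 576; W₂W₃ = 6·8·6 = 288; W₃W₄ = 8·6·9 = 432; W₄W₅ = 6·9·8 = 432.
Length 3: W₁..W₃: k=1: 0+288+12·6·6=720; k=2: 576+0+12·8·6=1152 → min 720 | W₂..W₄: k=2: 0+432+6·8·9=864; k=3: 288+0+6·6·9=612 → min 612 | W₃..W₅: k=3: 0+432+8·6·8=816; k=4: 432+0+8·9·8=1008 → min 816.
Length 4: W₁..W₄: k=1: 0+612+12·6·9=1260; k=2: 576+432+12·8·9=1872; k=3: 720+0+12·6·9=1368 → min 1260 | W₂..W₅: k=2: 0+816+6·8·8=1200; k=3: 288+432+6·6·8=1008; k=4: 612+0+6·9·8=1044 → min 1008.
Length 5: W₁..W₅: k=1: 0+1008+12·6·8=1584; k=2: 576+816+12·8·8=2160; k=3: 720+432+12·6·8=1728; k=4: 1260+0+12·9·8=2124 → min 1584.
Optimal parenthesization: (W₁ ((W₂ W₃) (W₄ W₅))) with cost 1584.

1584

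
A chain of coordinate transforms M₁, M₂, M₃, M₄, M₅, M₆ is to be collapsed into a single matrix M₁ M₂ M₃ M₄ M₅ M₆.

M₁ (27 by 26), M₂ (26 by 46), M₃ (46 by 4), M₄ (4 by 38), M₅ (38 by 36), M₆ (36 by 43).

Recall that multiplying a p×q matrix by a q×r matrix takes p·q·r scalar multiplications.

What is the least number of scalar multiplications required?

23900

Adjacent pairs: M₁M₂ = 27·26·46 = 32292; M₂M₃ = 26·46·4 = 4784; M₃M₄ = 46·4·38 = 6992; M₄M₅ = 4·38·36 = 5472; M₅M₆ = 38·36·43 = 58824.
Length 3: M₁..M₃: k=1: 0+4784+27·26·4=7592; k=2: 32292+0+27·46·4=37260 → min 7592 | M₂..M₄: k=2: 0+6992+26·46·38=52440; k=3: 4784+0+26·4·38=8736 → min 8736 | M₃..M₅: k=3: 0+5472+46·4·36=12096; k=4: 6992+0+46·38·36=69920 → min 12096 | M₄..M₆: k=4: 0+58824+4·38·43=65360; k=5: 5472+0+4·36·43=11664 → min 11664.
Length 4: M₁..M₄: k=1: 0+8736+27·26·38=35412; k=2: 32292+6992+27·46·38=86480; k=3: 7592+0+27·4·38=11696 → min 11696 | M₂..M₅: k=2: 0+12096+26·46·36=55152; k=3: 4784+5472+26·4·36=14000; k=4: 8736+0+26·38·36=44304 → min 14000 | M₃..M₆: k=3: 0+11664+46·4·43=19576; k=4: 6992+58824+46·38·43=140980; k=5: 12096+0+46·36·43=83304 → min 19576.
Length 5: M₁..M₅: k=1: 0+14000+27·26·36=39272; k=2: 32292+12096+27·46·36=89100; k=3: 7592+5472+27·4·36=16952; k=4: 11696+0+27·38·36=48632 → min 16952 | M₂..M₆: k=2: 0+19576+26·46·43=71004; k=3: 4784+11664+26·4·43=20920; k=4: 8736+58824+26·38·43=110044; k=5: 14000+0+26·36·43=54248 → min 20920.
Length 6: M₁..M₆: k=1: 0+20920+27·26·43=51106; k=2: 32292+19576+27·46·43=105274; k=3: 7592+11664+27·4·43=23900; k=4: 11696+58824+27·38·43=114638; k=5: 16952+0+27·36·43=58748 → min 23900.
Optimal order: ((M₁ (M₂ M₃)) ((M₄ M₅) M₆)) with cost 23900.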